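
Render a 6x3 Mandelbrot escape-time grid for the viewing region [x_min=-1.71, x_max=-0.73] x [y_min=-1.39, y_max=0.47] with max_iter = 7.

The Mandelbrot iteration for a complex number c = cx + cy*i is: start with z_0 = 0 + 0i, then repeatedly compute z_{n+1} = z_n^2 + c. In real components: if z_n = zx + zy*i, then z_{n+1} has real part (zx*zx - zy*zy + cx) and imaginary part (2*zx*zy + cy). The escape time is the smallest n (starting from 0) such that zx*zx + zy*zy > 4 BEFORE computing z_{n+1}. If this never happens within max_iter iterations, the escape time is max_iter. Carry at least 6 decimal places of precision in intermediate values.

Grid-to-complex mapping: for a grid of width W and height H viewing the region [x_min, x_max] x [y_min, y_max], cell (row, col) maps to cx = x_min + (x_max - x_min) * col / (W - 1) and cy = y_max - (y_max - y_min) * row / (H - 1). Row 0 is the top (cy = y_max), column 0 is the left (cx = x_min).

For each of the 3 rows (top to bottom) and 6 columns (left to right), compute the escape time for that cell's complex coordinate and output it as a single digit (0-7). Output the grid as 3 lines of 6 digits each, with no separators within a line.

(row=0, col=0): c = -1.7100 + 0.4700i → escape time 3
(row=0, col=1): c = -1.5140 + 0.4700i → escape time 3
(row=0, col=2): c = -1.3180 + 0.4700i → escape time 4
(row=0, col=3): c = -1.1220 + 0.4700i → escape time 5
(row=0, col=4): c = -0.9260 + 0.4700i → escape time 5
(row=0, col=5): c = -0.7300 + 0.4700i → escape time 7
(row=1, col=0): c = -1.7100 + -0.4600i → escape time 3
(row=1, col=1): c = -1.5140 + -0.4600i → escape time 3
(row=1, col=2): c = -1.3180 + -0.4600i → escape time 4
(row=1, col=3): c = -1.1220 + -0.4600i → escape time 5
(row=1, col=4): c = -0.9260 + -0.4600i → escape time 6
(row=1, col=5): c = -0.7300 + -0.4600i → escape time 7
(row=2, col=0): c = -1.7100 + -1.3900i → escape time 1
(row=2, col=1): c = -1.5140 + -1.3900i → escape time 1
(row=2, col=2): c = -1.3180 + -1.3900i → escape time 2
(row=2, col=3): c = -1.1220 + -1.3900i → escape time 2
(row=2, col=4): c = -0.9260 + -1.3900i → escape time 2
(row=2, col=5): c = -0.7300 + -1.3900i → escape time 2

Answer: 334557
334567
112222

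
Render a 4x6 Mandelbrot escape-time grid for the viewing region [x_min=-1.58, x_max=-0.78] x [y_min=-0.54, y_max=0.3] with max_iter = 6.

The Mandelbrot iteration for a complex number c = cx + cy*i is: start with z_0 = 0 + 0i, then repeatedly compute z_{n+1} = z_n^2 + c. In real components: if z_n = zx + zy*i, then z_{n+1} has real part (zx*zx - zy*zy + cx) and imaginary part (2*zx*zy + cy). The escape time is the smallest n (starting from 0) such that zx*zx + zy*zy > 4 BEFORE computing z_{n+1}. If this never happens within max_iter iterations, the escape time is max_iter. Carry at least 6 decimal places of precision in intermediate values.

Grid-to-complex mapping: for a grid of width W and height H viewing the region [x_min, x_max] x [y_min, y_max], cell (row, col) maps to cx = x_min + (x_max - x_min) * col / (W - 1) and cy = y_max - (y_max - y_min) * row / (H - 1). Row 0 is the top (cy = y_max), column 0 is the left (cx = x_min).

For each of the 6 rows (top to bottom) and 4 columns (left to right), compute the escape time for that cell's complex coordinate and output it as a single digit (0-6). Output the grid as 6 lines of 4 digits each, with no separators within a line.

(row=0, col=0): c = -1.5800 + 0.3000i → escape time 4
(row=0, col=1): c = -1.3133 + 0.3000i → escape time 6
(row=0, col=2): c = -1.0467 + 0.3000i → escape time 6
(row=0, col=3): c = -0.7800 + 0.3000i → escape time 6
(row=1, col=0): c = -1.5800 + 0.1320i → escape time 6
(row=1, col=1): c = -1.3133 + 0.1320i → escape time 6
(row=1, col=2): c = -1.0467 + 0.1320i → escape time 6
(row=1, col=3): c = -0.7800 + 0.1320i → escape time 6
(row=2, col=0): c = -1.5800 + -0.0360i → escape time 6
(row=2, col=1): c = -1.3133 + -0.0360i → escape time 6
(row=2, col=2): c = -1.0467 + -0.0360i → escape time 6
(row=2, col=3): c = -0.7800 + -0.0360i → escape time 6
(row=3, col=0): c = -1.5800 + -0.2040i → escape time 5
(row=3, col=1): c = -1.3133 + -0.2040i → escape time 6
(row=3, col=2): c = -1.0467 + -0.2040i → escape time 6
(row=3, col=3): c = -0.7800 + -0.2040i → escape time 6
(row=4, col=0): c = -1.5800 + -0.3720i → escape time 4
(row=4, col=1): c = -1.3133 + -0.3720i → escape time 6
(row=4, col=2): c = -1.0467 + -0.3720i → escape time 6
(row=4, col=3): c = -0.7800 + -0.3720i → escape time 6
(row=5, col=0): c = -1.5800 + -0.5400i → escape time 3
(row=5, col=1): c = -1.3133 + -0.5400i → escape time 3
(row=5, col=2): c = -1.0467 + -0.5400i → escape time 5
(row=5, col=3): c = -0.7800 + -0.5400i → escape time 6

Answer: 4666
6666
6666
5666
4666
3356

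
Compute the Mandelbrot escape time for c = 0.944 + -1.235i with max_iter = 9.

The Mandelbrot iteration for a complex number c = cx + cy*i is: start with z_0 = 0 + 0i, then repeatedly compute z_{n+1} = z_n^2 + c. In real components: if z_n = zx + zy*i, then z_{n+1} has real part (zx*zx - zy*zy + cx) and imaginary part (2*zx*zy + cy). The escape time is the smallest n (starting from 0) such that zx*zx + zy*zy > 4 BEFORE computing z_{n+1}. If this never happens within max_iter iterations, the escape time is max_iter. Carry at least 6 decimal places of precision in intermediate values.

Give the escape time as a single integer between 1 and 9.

Answer: 2

Derivation:
z_0 = 0 + 0i, c = 0.9440 + -1.2350i
Iter 1: z = 0.9440 + -1.2350i, |z|^2 = 2.4164
Iter 2: z = 0.3099 + -3.5667i, |z|^2 = 12.8173
Escaped at iteration 2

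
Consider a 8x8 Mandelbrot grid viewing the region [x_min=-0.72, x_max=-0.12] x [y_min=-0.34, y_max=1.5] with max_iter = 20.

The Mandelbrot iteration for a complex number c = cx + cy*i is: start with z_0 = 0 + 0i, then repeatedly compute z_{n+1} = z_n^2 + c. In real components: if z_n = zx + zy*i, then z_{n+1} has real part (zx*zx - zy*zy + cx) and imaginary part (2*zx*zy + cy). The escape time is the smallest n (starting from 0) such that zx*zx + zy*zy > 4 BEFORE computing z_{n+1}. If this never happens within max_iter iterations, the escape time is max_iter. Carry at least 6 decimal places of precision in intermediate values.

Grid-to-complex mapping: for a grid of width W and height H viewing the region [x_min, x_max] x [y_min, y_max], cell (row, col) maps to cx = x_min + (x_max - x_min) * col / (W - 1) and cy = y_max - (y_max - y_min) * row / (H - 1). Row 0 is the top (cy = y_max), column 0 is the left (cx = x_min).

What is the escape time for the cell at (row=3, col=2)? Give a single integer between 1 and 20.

z_0 = 0 + 0i, c = -0.5486 + 0.7114i
Iter 1: z = -0.5486 + 0.7114i, |z|^2 = 0.8071
Iter 2: z = -0.7538 + -0.0691i, |z|^2 = 0.5729
Iter 3: z = 0.0148 + 0.8156i, |z|^2 = 0.6654
Iter 4: z = -1.2136 + 0.7356i, |z|^2 = 2.0139
Iter 5: z = 0.3831 + -1.0740i, |z|^2 = 1.3003
Iter 6: z = -1.5553 + -0.1114i, |z|^2 = 2.4314
Iter 7: z = 1.8580 + 1.0581i, |z|^2 = 4.5719
Escaped at iteration 7

Answer: 7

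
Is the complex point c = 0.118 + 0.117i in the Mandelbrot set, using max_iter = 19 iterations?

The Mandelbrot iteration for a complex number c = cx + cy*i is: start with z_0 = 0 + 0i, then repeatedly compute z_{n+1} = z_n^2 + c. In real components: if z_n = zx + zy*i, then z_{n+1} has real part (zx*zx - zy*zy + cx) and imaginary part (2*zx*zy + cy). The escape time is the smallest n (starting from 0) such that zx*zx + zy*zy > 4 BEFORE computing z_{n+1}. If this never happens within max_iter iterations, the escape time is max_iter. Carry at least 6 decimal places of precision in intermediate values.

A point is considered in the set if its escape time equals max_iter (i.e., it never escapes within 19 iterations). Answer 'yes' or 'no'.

z_0 = 0 + 0i, c = 0.1180 + 0.1170i
Iter 1: z = 0.1180 + 0.1170i, |z|^2 = 0.0276
Iter 2: z = 0.1182 + 0.1446i, |z|^2 = 0.0349
Iter 3: z = 0.1111 + 0.1512i, |z|^2 = 0.0352
Iter 4: z = 0.1075 + 0.1506i, |z|^2 = 0.0342
Iter 5: z = 0.1069 + 0.1494i, |z|^2 = 0.0337
Iter 6: z = 0.1071 + 0.1489i, |z|^2 = 0.0337
Iter 7: z = 0.1073 + 0.1489i, |z|^2 = 0.0337
Iter 8: z = 0.1073 + 0.1490i, |z|^2 = 0.0337
Iter 9: z = 0.1073 + 0.1490i, |z|^2 = 0.0337
Iter 10: z = 0.1073 + 0.1490i, |z|^2 = 0.0337
Iter 11: z = 0.1073 + 0.1490i, |z|^2 = 0.0337
Iter 12: z = 0.1073 + 0.1490i, |z|^2 = 0.0337
Iter 13: z = 0.1073 + 0.1490i, |z|^2 = 0.0337
Iter 14: z = 0.1073 + 0.1490i, |z|^2 = 0.0337
Iter 15: z = 0.1073 + 0.1490i, |z|^2 = 0.0337
Iter 16: z = 0.1073 + 0.1490i, |z|^2 = 0.0337
Iter 17: z = 0.1073 + 0.1490i, |z|^2 = 0.0337
Iter 18: z = 0.1073 + 0.1490i, |z|^2 = 0.0337
Did not escape in 19 iterations → in set

Answer: yes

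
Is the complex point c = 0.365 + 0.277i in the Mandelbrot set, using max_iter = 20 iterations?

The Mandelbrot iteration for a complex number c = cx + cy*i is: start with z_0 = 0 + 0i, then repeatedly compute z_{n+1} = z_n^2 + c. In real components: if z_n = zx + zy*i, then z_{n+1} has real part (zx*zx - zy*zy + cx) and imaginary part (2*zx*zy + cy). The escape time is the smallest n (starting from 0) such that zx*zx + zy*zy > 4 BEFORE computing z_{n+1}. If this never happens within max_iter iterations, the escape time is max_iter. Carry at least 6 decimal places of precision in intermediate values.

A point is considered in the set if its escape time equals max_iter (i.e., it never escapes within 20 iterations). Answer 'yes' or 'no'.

Answer: yes

Derivation:
z_0 = 0 + 0i, c = 0.3650 + 0.2770i
Iter 1: z = 0.3650 + 0.2770i, |z|^2 = 0.2100
Iter 2: z = 0.4215 + 0.4792i, |z|^2 = 0.4073
Iter 3: z = 0.3130 + 0.6810i, |z|^2 = 0.5617
Iter 4: z = -0.0007 + 0.7033i, |z|^2 = 0.4946
Iter 5: z = -0.1296 + 0.2760i, |z|^2 = 0.0930
Iter 6: z = 0.3057 + 0.2054i, |z|^2 = 0.1356
Iter 7: z = 0.4162 + 0.4026i, |z|^2 = 0.3353
Iter 8: z = 0.3762 + 0.6121i, |z|^2 = 0.5162
Iter 9: z = 0.1318 + 0.7375i, |z|^2 = 0.5613
Iter 10: z = -0.1616 + 0.4714i, |z|^2 = 0.2483
Iter 11: z = 0.1689 + 0.1247i, |z|^2 = 0.0441
Iter 12: z = 0.3780 + 0.3191i, |z|^2 = 0.2447
Iter 13: z = 0.4060 + 0.5182i, |z|^2 = 0.4334
Iter 14: z = 0.2613 + 0.6978i, |z|^2 = 0.5553
Iter 15: z = -0.0537 + 0.6417i, |z|^2 = 0.4146
Iter 16: z = -0.0439 + 0.2081i, |z|^2 = 0.0452
Iter 17: z = 0.3236 + 0.2587i, |z|^2 = 0.1717
Iter 18: z = 0.4028 + 0.4445i, |z|^2 = 0.3598
Iter 19: z = 0.3297 + 0.6351i, |z|^2 = 0.5120
Did not escape in 20 iterations → in set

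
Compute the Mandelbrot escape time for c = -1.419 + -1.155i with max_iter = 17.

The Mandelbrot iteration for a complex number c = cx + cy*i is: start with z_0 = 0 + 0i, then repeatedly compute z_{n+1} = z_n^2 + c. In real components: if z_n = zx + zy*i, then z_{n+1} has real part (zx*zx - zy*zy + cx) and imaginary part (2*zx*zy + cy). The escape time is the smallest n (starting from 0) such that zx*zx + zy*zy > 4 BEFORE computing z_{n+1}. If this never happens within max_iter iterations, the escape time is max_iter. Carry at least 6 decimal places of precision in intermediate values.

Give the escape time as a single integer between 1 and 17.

Answer: 2

Derivation:
z_0 = 0 + 0i, c = -1.4190 + -1.1550i
Iter 1: z = -1.4190 + -1.1550i, |z|^2 = 3.3476
Iter 2: z = -0.7395 + 2.1229i, |z|^2 = 5.0535
Escaped at iteration 2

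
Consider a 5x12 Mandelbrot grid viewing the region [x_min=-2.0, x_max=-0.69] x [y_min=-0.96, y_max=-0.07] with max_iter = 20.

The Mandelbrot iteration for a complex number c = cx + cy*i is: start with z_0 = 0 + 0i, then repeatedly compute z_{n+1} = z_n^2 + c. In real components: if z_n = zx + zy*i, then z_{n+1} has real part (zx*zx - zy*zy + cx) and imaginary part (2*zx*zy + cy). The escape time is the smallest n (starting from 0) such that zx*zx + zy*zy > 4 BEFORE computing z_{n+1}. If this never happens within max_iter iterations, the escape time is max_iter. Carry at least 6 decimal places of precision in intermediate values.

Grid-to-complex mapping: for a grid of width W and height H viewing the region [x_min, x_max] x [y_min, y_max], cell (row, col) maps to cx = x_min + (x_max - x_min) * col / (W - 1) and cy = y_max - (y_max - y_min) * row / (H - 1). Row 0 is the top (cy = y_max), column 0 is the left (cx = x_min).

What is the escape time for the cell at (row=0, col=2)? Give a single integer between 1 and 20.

z_0 = 0 + 0i, c = -1.3450 + -0.0700i
Iter 1: z = -1.3450 + -0.0700i, |z|^2 = 1.8139
Iter 2: z = 0.4591 + 0.1183i, |z|^2 = 0.2248
Iter 3: z = -1.1482 + 0.0386i, |z|^2 = 1.3199
Iter 4: z = -0.0281 + -0.1587i, |z|^2 = 0.0260
Iter 5: z = -1.3694 + -0.0611i, |z|^2 = 1.8790
Iter 6: z = 0.5265 + 0.0973i, |z|^2 = 0.2867
Iter 7: z = -1.0772 + 0.0324i, |z|^2 = 1.1615
Iter 8: z = -0.1856 + -0.1398i, |z|^2 = 0.0540
Iter 9: z = -1.3301 + -0.0181i, |z|^2 = 1.7695
Iter 10: z = 0.4239 + -0.0219i, |z|^2 = 0.1801
Iter 11: z = -1.1658 + -0.0886i, |z|^2 = 1.3670
Iter 12: z = 0.0063 + 0.1365i, |z|^2 = 0.0187
Iter 13: z = -1.3636 + -0.0683i, |z|^2 = 1.8640
Iter 14: z = 0.5097 + 0.1162i, |z|^2 = 0.2733
Iter 15: z = -1.0987 + 0.0485i, |z|^2 = 1.2095
Iter 16: z = -0.1402 + -0.1765i, |z|^2 = 0.0508
Iter 17: z = -1.3565 + -0.0205i, |z|^2 = 1.8405
Iter 18: z = 0.4947 + -0.0143i, |z|^2 = 0.2449
Iter 19: z = -1.1005 + -0.0842i, |z|^2 = 1.2182

Answer: 20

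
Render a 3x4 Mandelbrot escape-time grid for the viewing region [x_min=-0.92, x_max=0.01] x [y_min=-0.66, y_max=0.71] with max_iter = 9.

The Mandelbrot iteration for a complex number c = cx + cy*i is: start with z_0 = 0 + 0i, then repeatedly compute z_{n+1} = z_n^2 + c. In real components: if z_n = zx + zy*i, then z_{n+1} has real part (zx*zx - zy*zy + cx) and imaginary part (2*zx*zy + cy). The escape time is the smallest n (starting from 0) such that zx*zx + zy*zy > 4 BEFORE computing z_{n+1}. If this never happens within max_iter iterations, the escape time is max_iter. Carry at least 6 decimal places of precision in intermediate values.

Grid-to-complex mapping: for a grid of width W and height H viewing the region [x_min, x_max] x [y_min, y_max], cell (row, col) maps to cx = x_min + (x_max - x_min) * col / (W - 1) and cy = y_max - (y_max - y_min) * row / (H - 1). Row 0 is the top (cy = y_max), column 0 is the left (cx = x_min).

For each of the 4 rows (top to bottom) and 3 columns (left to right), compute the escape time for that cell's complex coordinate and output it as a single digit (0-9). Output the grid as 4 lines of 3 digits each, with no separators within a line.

Answer: 479
999
999
499

Derivation:
(row=0, col=0): c = -0.9200 + 0.7100i → escape time 4
(row=0, col=1): c = -0.4550 + 0.7100i → escape time 7
(row=0, col=2): c = 0.0100 + 0.7100i → escape time 9
(row=1, col=0): c = -0.9200 + 0.2533i → escape time 9
(row=1, col=1): c = -0.4550 + 0.2533i → escape time 9
(row=1, col=2): c = 0.0100 + 0.2533i → escape time 9
(row=2, col=0): c = -0.9200 + -0.2033i → escape time 9
(row=2, col=1): c = -0.4550 + -0.2033i → escape time 9
(row=2, col=2): c = 0.0100 + -0.2033i → escape time 9
(row=3, col=0): c = -0.9200 + -0.6600i → escape time 4
(row=3, col=1): c = -0.4550 + -0.6600i → escape time 9
(row=3, col=2): c = 0.0100 + -0.6600i → escape time 9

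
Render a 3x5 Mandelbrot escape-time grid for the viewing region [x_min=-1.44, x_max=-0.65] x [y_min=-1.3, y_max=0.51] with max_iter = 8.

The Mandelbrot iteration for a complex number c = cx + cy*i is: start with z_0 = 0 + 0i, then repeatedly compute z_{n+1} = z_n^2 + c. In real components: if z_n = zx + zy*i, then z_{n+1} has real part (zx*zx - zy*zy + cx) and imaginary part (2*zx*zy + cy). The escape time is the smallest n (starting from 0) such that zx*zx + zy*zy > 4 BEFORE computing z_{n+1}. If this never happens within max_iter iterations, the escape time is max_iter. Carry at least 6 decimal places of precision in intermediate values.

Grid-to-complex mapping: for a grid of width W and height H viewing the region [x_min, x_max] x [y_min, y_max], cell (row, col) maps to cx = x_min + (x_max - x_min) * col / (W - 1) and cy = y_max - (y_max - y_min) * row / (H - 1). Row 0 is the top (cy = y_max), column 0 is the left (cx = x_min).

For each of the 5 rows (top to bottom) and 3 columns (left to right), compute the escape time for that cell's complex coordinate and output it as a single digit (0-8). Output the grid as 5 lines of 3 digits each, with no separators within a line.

(row=0, col=0): c = -1.4400 + 0.5100i → escape time 3
(row=0, col=1): c = -1.0450 + 0.5100i → escape time 5
(row=0, col=2): c = -0.6500 + 0.5100i → escape time 8
(row=1, col=0): c = -1.4400 + 0.0575i → escape time 8
(row=1, col=1): c = -1.0450 + 0.0575i → escape time 8
(row=1, col=2): c = -0.6500 + 0.0575i → escape time 8
(row=2, col=0): c = -1.4400 + -0.3950i → escape time 4
(row=2, col=1): c = -1.0450 + -0.3950i → escape time 8
(row=2, col=2): c = -0.6500 + -0.3950i → escape time 8
(row=3, col=0): c = -1.4400 + -0.8475i → escape time 3
(row=3, col=1): c = -1.0450 + -0.8475i → escape time 3
(row=3, col=2): c = -0.6500 + -0.8475i → escape time 4
(row=4, col=0): c = -1.4400 + -1.3000i → escape time 2
(row=4, col=1): c = -1.0450 + -1.3000i → escape time 2
(row=4, col=2): c = -0.6500 + -1.3000i → escape time 3

Answer: 358
888
488
334
223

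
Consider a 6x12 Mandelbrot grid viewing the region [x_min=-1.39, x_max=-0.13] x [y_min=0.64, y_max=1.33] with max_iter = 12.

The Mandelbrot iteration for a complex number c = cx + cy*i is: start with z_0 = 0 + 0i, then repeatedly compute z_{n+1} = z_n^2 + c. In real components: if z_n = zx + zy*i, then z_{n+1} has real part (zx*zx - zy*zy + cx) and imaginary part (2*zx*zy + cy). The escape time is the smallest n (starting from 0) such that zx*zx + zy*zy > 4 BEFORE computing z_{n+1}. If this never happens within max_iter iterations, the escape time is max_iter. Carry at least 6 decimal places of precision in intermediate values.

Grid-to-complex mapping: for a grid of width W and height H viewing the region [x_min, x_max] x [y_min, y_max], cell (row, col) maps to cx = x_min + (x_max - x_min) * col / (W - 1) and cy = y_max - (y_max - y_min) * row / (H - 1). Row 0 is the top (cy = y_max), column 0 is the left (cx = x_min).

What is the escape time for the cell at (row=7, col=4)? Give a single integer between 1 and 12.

z_0 = 0 + 0i, c = -0.3820 + 0.8909i
Iter 1: z = -0.3820 + 0.8909i, |z|^2 = 0.9396
Iter 2: z = -1.0298 + 0.2103i, |z|^2 = 1.1047
Iter 3: z = 0.6343 + 0.4579i, |z|^2 = 0.6119
Iter 4: z = -0.1893 + 1.4717i, |z|^2 = 2.2019
Iter 5: z = -2.5122 + 0.3336i, |z|^2 = 6.4222
Escaped at iteration 5

Answer: 5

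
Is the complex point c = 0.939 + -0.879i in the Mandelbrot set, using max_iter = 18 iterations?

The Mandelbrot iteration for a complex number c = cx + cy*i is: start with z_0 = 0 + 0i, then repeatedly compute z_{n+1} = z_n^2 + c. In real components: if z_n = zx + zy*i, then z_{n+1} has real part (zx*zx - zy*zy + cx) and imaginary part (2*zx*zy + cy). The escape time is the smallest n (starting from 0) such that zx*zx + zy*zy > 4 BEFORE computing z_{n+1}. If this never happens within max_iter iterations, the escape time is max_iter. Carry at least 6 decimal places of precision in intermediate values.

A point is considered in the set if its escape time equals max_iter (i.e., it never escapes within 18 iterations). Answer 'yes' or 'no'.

z_0 = 0 + 0i, c = 0.9390 + -0.8790i
Iter 1: z = 0.9390 + -0.8790i, |z|^2 = 1.6544
Iter 2: z = 1.0481 + -2.5298i, |z|^2 = 7.4982
Escaped at iteration 2

Answer: no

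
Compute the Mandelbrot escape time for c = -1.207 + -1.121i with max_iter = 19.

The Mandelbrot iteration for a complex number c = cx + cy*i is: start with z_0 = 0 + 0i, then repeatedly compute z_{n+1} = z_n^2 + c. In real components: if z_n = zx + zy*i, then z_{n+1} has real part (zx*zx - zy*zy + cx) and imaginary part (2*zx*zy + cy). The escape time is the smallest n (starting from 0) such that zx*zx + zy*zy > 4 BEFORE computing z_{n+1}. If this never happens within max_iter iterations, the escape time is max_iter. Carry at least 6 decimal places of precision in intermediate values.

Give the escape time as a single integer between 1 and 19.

z_0 = 0 + 0i, c = -1.2070 + -1.1210i
Iter 1: z = -1.2070 + -1.1210i, |z|^2 = 2.7135
Iter 2: z = -1.0068 + 1.5851i, |z|^2 = 3.5262
Iter 3: z = -2.7059 + -4.3127i, |z|^2 = 25.9214
Escaped at iteration 3

Answer: 3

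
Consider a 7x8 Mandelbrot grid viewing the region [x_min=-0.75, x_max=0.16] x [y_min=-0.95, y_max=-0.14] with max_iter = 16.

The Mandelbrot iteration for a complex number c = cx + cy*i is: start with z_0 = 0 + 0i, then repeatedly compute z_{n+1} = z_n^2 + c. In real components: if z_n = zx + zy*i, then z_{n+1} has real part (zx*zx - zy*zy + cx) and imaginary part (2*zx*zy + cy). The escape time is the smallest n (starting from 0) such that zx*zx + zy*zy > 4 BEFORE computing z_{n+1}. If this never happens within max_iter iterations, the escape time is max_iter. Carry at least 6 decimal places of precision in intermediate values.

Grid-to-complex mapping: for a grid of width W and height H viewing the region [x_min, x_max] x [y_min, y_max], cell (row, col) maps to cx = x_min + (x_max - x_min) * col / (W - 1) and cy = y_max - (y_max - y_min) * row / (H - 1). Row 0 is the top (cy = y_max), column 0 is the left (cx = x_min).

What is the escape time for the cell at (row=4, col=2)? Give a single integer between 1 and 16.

z_0 = 0 + 0i, c = -0.4467 + -0.6029i
Iter 1: z = -0.4467 + -0.6029i, |z|^2 = 0.5629
Iter 2: z = -0.6106 + -0.0643i, |z|^2 = 0.3770
Iter 3: z = -0.0780 + -0.5243i, |z|^2 = 0.2810
Iter 4: z = -0.7155 + -0.5211i, |z|^2 = 0.7835
Iter 5: z = -0.2062 + 0.1428i, |z|^2 = 0.0629
Iter 6: z = -0.4245 + -0.6618i, |z|^2 = 0.6182
Iter 7: z = -0.7044 + -0.0410i, |z|^2 = 0.4978
Iter 8: z = 0.0478 + -0.5451i, |z|^2 = 0.2995
Iter 9: z = -0.7415 + -0.6550i, |z|^2 = 0.9789
Iter 10: z = -0.3258 + 0.3685i, |z|^2 = 0.2419
Iter 11: z = -0.4764 + -0.8430i, |z|^2 = 0.9375
Iter 12: z = -0.9304 + 0.2003i, |z|^2 = 0.9057
Iter 13: z = 0.3788 + -0.9755i, |z|^2 = 1.0951
Iter 14: z = -1.2548 + -1.3419i, |z|^2 = 3.3751
Iter 15: z = -0.6729 + 2.7646i, |z|^2 = 8.0960
Escaped at iteration 15

Answer: 15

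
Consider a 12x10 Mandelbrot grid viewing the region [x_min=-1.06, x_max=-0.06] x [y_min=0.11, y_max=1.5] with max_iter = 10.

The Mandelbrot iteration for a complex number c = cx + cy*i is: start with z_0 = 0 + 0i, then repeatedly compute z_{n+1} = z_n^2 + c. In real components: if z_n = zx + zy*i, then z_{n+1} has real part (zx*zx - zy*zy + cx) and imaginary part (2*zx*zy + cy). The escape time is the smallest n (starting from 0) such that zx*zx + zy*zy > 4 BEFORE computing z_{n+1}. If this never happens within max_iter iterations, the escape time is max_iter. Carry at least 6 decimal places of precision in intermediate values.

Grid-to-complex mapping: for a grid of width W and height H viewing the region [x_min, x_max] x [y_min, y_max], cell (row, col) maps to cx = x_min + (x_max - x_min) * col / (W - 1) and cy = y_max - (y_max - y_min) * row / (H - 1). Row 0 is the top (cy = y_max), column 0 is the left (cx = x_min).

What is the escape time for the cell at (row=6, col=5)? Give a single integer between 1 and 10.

Answer: 10

Derivation:
z_0 = 0 + 0i, c = -0.6055 + 0.5733i
Iter 1: z = -0.6055 + 0.5733i, |z|^2 = 0.6953
Iter 2: z = -0.5676 + -0.1209i, |z|^2 = 0.3368
Iter 3: z = -0.2979 + 0.7106i, |z|^2 = 0.5937
Iter 4: z = -1.0217 + 0.1499i, |z|^2 = 1.0663
Iter 5: z = 0.4158 + 0.2670i, |z|^2 = 0.2442
Iter 6: z = -0.5038 + 0.7954i, |z|^2 = 0.8864
Iter 7: z = -0.9842 + -0.2281i, |z|^2 = 1.0208
Iter 8: z = 0.3113 + 1.0223i, |z|^2 = 1.1421
Iter 9: z = -1.5537 + 1.2098i, |z|^2 = 3.8777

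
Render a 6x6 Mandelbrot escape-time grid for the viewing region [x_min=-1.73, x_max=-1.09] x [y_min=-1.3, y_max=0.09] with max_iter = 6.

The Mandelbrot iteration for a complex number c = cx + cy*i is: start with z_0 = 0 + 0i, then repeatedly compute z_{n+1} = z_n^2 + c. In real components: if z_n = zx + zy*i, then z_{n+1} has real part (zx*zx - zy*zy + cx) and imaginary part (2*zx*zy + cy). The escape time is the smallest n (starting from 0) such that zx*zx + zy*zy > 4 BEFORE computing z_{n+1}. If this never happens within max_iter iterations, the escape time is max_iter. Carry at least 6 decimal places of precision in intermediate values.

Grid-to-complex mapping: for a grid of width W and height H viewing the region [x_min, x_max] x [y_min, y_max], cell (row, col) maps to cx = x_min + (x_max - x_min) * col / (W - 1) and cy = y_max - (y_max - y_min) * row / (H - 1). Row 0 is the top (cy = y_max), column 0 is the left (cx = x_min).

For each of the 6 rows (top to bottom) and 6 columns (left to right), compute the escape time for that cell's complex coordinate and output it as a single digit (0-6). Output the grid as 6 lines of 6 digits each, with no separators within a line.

(row=0, col=0): c = -1.7300 + 0.0900i → escape time 5
(row=0, col=1): c = -1.6020 + 0.0900i → escape time 6
(row=0, col=2): c = -1.4740 + 0.0900i → escape time 6
(row=0, col=3): c = -1.3460 + 0.0900i → escape time 6
(row=0, col=4): c = -1.2180 + 0.0900i → escape time 6
(row=0, col=5): c = -1.0900 + 0.0900i → escape time 6
(row=1, col=0): c = -1.7300 + -0.1880i → escape time 4
(row=1, col=1): c = -1.6020 + -0.1880i → escape time 5
(row=1, col=2): c = -1.4740 + -0.1880i → escape time 5
(row=1, col=3): c = -1.3460 + -0.1880i → escape time 6
(row=1, col=4): c = -1.2180 + -0.1880i → escape time 6
(row=1, col=5): c = -1.0900 + -0.1880i → escape time 6
(row=2, col=0): c = -1.7300 + -0.4660i → escape time 3
(row=2, col=1): c = -1.6020 + -0.4660i → escape time 3
(row=2, col=2): c = -1.4740 + -0.4660i → escape time 3
(row=2, col=3): c = -1.3460 + -0.4660i → escape time 4
(row=2, col=4): c = -1.2180 + -0.4660i → escape time 6
(row=2, col=5): c = -1.0900 + -0.4660i → escape time 5
(row=3, col=0): c = -1.7300 + -0.7440i → escape time 3
(row=3, col=1): c = -1.6020 + -0.7440i → escape time 3
(row=3, col=2): c = -1.4740 + -0.7440i → escape time 3
(row=3, col=3): c = -1.3460 + -0.7440i → escape time 3
(row=3, col=4): c = -1.2180 + -0.7440i → escape time 3
(row=3, col=5): c = -1.0900 + -0.7440i → escape time 3
(row=4, col=0): c = -1.7300 + -1.0220i → escape time 1
(row=4, col=1): c = -1.6020 + -1.0220i → escape time 2
(row=4, col=2): c = -1.4740 + -1.0220i → escape time 2
(row=4, col=3): c = -1.3460 + -1.0220i → escape time 3
(row=4, col=4): c = -1.2180 + -1.0220i → escape time 3
(row=4, col=5): c = -1.0900 + -1.0220i → escape time 3
(row=5, col=0): c = -1.7300 + -1.3000i → escape time 1
(row=5, col=1): c = -1.6020 + -1.3000i → escape time 1
(row=5, col=2): c = -1.4740 + -1.3000i → escape time 2
(row=5, col=3): c = -1.3460 + -1.3000i → escape time 2
(row=5, col=4): c = -1.2180 + -1.3000i → escape time 2
(row=5, col=5): c = -1.0900 + -1.3000i → escape time 2

Answer: 566666
455666
333465
333333
122333
112222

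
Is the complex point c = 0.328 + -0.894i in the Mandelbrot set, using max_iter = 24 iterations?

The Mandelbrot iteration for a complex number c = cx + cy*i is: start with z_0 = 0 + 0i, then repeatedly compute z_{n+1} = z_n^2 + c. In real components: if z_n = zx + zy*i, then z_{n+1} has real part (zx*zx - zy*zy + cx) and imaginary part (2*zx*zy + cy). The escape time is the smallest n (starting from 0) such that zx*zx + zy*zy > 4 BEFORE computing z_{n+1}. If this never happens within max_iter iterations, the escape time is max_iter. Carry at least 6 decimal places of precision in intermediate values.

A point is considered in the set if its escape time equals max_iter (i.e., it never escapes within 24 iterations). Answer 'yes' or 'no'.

z_0 = 0 + 0i, c = 0.3280 + -0.8940i
Iter 1: z = 0.3280 + -0.8940i, |z|^2 = 0.9068
Iter 2: z = -0.3637 + -1.4805i, |z|^2 = 2.3240
Iter 3: z = -1.7315 + 0.1827i, |z|^2 = 3.0316
Iter 4: z = 3.2928 + -1.5269i, |z|^2 = 13.1739
Escaped at iteration 4

Answer: no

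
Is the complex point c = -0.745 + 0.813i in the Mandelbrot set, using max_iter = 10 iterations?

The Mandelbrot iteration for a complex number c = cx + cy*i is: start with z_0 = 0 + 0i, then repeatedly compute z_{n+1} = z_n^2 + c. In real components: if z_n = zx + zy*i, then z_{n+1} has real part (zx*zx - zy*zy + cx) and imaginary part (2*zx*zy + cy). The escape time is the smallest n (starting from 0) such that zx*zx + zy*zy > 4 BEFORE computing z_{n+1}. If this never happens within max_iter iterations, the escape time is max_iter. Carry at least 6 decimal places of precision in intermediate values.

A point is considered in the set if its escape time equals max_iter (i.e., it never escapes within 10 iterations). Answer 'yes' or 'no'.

Answer: no

Derivation:
z_0 = 0 + 0i, c = -0.7450 + 0.8130i
Iter 1: z = -0.7450 + 0.8130i, |z|^2 = 1.2160
Iter 2: z = -0.8509 + -0.3984i, |z|^2 = 0.8828
Iter 3: z = -0.1796 + 1.4910i, |z|^2 = 2.2553
Iter 4: z = -2.9358 + 0.2775i, |z|^2 = 8.6957
Escaped at iteration 4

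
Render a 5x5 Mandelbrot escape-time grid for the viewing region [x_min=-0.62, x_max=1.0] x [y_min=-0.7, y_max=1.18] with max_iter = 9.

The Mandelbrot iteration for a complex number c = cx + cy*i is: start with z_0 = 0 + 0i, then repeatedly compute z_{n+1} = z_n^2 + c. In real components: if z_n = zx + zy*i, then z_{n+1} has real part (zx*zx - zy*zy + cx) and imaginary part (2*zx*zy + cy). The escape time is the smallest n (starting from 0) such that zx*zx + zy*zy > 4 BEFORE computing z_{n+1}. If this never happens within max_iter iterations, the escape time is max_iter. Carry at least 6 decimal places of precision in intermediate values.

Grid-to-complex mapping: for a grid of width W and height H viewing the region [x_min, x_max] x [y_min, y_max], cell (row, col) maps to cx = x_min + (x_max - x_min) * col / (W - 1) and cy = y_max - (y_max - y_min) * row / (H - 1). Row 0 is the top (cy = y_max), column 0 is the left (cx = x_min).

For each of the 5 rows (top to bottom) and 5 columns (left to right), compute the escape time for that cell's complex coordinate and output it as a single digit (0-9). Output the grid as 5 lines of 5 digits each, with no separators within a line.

(row=0, col=0): c = -0.6200 + 1.1800i → escape time 3
(row=0, col=1): c = -0.2150 + 1.1800i → escape time 4
(row=0, col=2): c = 0.1900 + 1.1800i → escape time 2
(row=0, col=3): c = 0.5950 + 1.1800i → escape time 2
(row=0, col=4): c = 1.0000 + 1.1800i → escape time 2
(row=1, col=0): c = -0.6200 + 0.7100i → escape time 6
(row=1, col=1): c = -0.2150 + 0.7100i → escape time 9
(row=1, col=2): c = 0.1900 + 0.7100i → escape time 6
(row=1, col=3): c = 0.5950 + 0.7100i → escape time 3
(row=1, col=4): c = 1.0000 + 0.7100i → escape time 2
(row=2, col=0): c = -0.6200 + 0.2400i → escape time 9
(row=2, col=1): c = -0.2150 + 0.2400i → escape time 9
(row=2, col=2): c = 0.1900 + 0.2400i → escape time 9
(row=2, col=3): c = 0.5950 + 0.2400i → escape time 4
(row=2, col=4): c = 1.0000 + 0.2400i → escape time 2
(row=3, col=0): c = -0.6200 + -0.2300i → escape time 9
(row=3, col=1): c = -0.2150 + -0.2300i → escape time 9
(row=3, col=2): c = 0.1900 + -0.2300i → escape time 9
(row=3, col=3): c = 0.5950 + -0.2300i → escape time 4
(row=3, col=4): c = 1.0000 + -0.2300i → escape time 2
(row=4, col=0): c = -0.6200 + -0.7000i → escape time 7
(row=4, col=1): c = -0.2150 + -0.7000i → escape time 9
(row=4, col=2): c = 0.1900 + -0.7000i → escape time 6
(row=4, col=3): c = 0.5950 + -0.7000i → escape time 3
(row=4, col=4): c = 1.0000 + -0.7000i → escape time 2

Answer: 34222
69632
99942
99942
79632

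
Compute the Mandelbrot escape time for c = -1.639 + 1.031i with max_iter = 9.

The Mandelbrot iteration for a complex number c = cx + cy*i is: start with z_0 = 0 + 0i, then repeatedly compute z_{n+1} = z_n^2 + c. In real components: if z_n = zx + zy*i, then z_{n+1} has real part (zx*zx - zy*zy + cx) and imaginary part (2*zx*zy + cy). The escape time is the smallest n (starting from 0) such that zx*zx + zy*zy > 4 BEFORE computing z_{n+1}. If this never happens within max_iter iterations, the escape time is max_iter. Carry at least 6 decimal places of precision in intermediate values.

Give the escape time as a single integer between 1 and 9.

z_0 = 0 + 0i, c = -1.6390 + 1.0310i
Iter 1: z = -1.6390 + 1.0310i, |z|^2 = 3.7493
Iter 2: z = -0.0156 + -2.3486i, |z|^2 = 5.5163
Escaped at iteration 2

Answer: 2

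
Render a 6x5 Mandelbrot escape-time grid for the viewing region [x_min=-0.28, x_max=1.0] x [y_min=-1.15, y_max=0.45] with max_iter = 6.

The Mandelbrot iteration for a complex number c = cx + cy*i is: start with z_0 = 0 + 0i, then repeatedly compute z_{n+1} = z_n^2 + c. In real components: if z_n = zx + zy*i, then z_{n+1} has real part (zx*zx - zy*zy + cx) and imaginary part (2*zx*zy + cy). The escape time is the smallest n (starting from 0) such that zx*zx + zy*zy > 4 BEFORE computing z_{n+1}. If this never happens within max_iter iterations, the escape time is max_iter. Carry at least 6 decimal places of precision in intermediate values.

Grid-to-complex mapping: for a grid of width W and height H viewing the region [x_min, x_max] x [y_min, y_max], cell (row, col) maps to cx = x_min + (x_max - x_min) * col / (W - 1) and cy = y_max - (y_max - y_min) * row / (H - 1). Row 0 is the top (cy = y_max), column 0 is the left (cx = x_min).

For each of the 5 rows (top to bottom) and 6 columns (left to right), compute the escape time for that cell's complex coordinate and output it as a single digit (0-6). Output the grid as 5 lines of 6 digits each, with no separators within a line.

(row=0, col=0): c = -0.2800 + 0.4500i → escape time 6
(row=0, col=1): c = -0.0240 + 0.4500i → escape time 6
(row=0, col=2): c = 0.2320 + 0.4500i → escape time 6
(row=0, col=3): c = 0.4880 + 0.4500i → escape time 5
(row=0, col=4): c = 0.7440 + 0.4500i → escape time 3
(row=0, col=5): c = 1.0000 + 0.4500i → escape time 2
(row=1, col=0): c = -0.2800 + 0.0500i → escape time 6
(row=1, col=1): c = -0.0240 + 0.0500i → escape time 6
(row=1, col=2): c = 0.2320 + 0.0500i → escape time 6
(row=1, col=3): c = 0.4880 + 0.0500i → escape time 5
(row=1, col=4): c = 0.7440 + 0.0500i → escape time 3
(row=1, col=5): c = 1.0000 + 0.0500i → escape time 2
(row=2, col=0): c = -0.2800 + -0.3500i → escape time 6
(row=2, col=1): c = -0.0240 + -0.3500i → escape time 6
(row=2, col=2): c = 0.2320 + -0.3500i → escape time 6
(row=2, col=3): c = 0.4880 + -0.3500i → escape time 6
(row=2, col=4): c = 0.7440 + -0.3500i → escape time 3
(row=2, col=5): c = 1.0000 + -0.3500i → escape time 2
(row=3, col=0): c = -0.2800 + -0.7500i → escape time 6
(row=3, col=1): c = -0.0240 + -0.7500i → escape time 6
(row=3, col=2): c = 0.2320 + -0.7500i → escape time 5
(row=3, col=3): c = 0.4880 + -0.7500i → escape time 3
(row=3, col=4): c = 0.7440 + -0.7500i → escape time 2
(row=3, col=5): c = 1.0000 + -0.7500i → escape time 2
(row=4, col=0): c = -0.2800 + -1.1500i → escape time 4
(row=4, col=1): c = -0.0240 + -1.1500i → escape time 4
(row=4, col=2): c = 0.2320 + -1.1500i → escape time 3
(row=4, col=3): c = 0.4880 + -1.1500i → escape time 2
(row=4, col=4): c = 0.7440 + -1.1500i → escape time 2
(row=4, col=5): c = 1.0000 + -1.1500i → escape time 2

Answer: 666532
666532
666632
665322
443222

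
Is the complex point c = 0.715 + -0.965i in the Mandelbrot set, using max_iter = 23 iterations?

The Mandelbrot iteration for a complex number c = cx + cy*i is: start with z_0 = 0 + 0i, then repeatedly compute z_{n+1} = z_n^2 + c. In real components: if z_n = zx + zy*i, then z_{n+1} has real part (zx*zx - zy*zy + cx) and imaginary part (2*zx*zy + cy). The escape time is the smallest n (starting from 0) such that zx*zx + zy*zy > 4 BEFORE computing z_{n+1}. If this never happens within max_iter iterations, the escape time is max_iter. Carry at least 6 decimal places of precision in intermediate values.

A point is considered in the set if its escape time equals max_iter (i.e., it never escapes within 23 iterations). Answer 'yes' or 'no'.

z_0 = 0 + 0i, c = 0.7150 + -0.9650i
Iter 1: z = 0.7150 + -0.9650i, |z|^2 = 1.4425
Iter 2: z = 0.2950 + -2.3449i, |z|^2 = 5.5858
Escaped at iteration 2

Answer: no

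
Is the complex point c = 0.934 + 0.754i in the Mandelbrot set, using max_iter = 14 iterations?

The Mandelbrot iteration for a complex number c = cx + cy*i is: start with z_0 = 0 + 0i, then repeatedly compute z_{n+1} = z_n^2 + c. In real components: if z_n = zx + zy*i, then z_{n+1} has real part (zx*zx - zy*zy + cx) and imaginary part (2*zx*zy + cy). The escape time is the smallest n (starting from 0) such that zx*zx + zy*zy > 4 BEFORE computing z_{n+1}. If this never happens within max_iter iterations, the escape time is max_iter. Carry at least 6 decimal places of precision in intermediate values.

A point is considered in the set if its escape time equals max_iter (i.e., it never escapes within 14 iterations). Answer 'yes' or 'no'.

Answer: no

Derivation:
z_0 = 0 + 0i, c = 0.9340 + 0.7540i
Iter 1: z = 0.9340 + 0.7540i, |z|^2 = 1.4409
Iter 2: z = 1.2378 + 2.1625i, |z|^2 = 6.2085
Escaped at iteration 2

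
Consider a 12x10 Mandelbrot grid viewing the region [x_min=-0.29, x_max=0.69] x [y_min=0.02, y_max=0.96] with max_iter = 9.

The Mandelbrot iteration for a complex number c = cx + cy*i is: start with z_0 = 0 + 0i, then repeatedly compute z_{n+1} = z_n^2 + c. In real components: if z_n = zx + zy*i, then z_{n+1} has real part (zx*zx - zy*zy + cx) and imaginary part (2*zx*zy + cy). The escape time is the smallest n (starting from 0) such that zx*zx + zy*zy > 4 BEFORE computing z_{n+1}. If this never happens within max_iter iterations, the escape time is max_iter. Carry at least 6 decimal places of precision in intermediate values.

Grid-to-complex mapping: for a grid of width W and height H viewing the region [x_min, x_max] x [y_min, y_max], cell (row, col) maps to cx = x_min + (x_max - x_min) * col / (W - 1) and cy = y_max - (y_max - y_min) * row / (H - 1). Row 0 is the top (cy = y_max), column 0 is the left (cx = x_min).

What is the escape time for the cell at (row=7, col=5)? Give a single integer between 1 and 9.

z_0 = 0 + 0i, c = 0.1555 + 0.2289i
Iter 1: z = 0.1555 + 0.2289i, |z|^2 = 0.0766
Iter 2: z = 0.1272 + 0.3001i, |z|^2 = 0.1062
Iter 3: z = 0.0816 + 0.3052i, |z|^2 = 0.0998
Iter 4: z = 0.0689 + 0.2787i, |z|^2 = 0.0824
Iter 5: z = 0.0825 + 0.2673i, |z|^2 = 0.0783
Iter 6: z = 0.0908 + 0.2730i, |z|^2 = 0.0828
Iter 7: z = 0.0892 + 0.2785i, |z|^2 = 0.0855
Iter 8: z = 0.0859 + 0.2785i, |z|^2 = 0.0850

Answer: 9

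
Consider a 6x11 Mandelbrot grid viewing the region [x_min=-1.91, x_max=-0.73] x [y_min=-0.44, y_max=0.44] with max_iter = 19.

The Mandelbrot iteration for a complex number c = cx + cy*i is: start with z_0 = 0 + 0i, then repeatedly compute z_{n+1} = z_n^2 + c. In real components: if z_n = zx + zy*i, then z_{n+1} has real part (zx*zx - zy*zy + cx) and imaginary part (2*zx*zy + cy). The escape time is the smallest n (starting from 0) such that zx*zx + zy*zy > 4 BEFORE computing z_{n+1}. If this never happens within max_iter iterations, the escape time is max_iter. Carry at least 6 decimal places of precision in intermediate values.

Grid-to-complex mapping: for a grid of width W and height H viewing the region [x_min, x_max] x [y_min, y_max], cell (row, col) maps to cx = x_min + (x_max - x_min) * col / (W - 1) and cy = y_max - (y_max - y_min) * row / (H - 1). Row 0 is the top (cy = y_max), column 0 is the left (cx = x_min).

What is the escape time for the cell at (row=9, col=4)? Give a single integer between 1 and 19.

z_0 = 0 + 0i, c = -0.9660 + -0.3520i
Iter 1: z = -0.9660 + -0.3520i, |z|^2 = 1.0571
Iter 2: z = -0.1567 + 0.3281i, |z|^2 = 0.1322
Iter 3: z = -1.0491 + -0.4548i, |z|^2 = 1.3074
Iter 4: z = -0.0724 + 0.6023i, |z|^2 = 0.3680
Iter 5: z = -1.3236 + -0.4392i, |z|^2 = 1.9447
Iter 6: z = 0.5929 + 0.8105i, |z|^2 = 1.0085
Iter 7: z = -1.2714 + 0.6092i, |z|^2 = 1.9876
Iter 8: z = 0.2795 + -1.9010i, |z|^2 = 3.6920
Iter 9: z = -4.5018 + -1.4145i, |z|^2 = 22.2673
Escaped at iteration 9

Answer: 9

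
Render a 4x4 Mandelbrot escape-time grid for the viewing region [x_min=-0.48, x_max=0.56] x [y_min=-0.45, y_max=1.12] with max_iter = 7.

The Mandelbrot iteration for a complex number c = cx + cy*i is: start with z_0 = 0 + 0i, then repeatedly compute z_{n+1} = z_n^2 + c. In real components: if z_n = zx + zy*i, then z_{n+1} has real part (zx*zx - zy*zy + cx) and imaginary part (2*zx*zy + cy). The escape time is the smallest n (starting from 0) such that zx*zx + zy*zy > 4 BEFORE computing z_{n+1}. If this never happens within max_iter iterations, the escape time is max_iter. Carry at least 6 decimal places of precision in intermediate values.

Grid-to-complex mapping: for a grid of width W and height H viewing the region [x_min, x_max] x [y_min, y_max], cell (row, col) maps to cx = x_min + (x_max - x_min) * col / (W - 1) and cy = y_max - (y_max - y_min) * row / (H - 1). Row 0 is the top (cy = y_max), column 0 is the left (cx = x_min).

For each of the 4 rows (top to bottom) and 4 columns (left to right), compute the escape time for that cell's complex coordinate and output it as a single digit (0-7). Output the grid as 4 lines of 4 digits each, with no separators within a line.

(row=0, col=0): c = -0.4800 + 1.1200i → escape time 3
(row=0, col=1): c = -0.1333 + 1.1200i → escape time 5
(row=0, col=2): c = 0.2133 + 1.1200i → escape time 3
(row=0, col=3): c = 0.5600 + 1.1200i → escape time 2
(row=1, col=0): c = -0.4800 + 0.5967i → escape time 7
(row=1, col=1): c = -0.1333 + 0.5967i → escape time 7
(row=1, col=2): c = 0.2133 + 0.5967i → escape time 7
(row=1, col=3): c = 0.5600 + 0.5967i → escape time 3
(row=2, col=0): c = -0.4800 + 0.0733i → escape time 7
(row=2, col=1): c = -0.1333 + 0.0733i → escape time 7
(row=2, col=2): c = 0.2133 + 0.0733i → escape time 7
(row=2, col=3): c = 0.5600 + 0.0733i → escape time 4
(row=3, col=0): c = -0.4800 + -0.4500i → escape time 7
(row=3, col=1): c = -0.1333 + -0.4500i → escape time 7
(row=3, col=2): c = 0.2133 + -0.4500i → escape time 7
(row=3, col=3): c = 0.5600 + -0.4500i → escape time 4

Answer: 3532
7773
7774
7774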